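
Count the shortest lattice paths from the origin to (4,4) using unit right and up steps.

Each path has 4 right steps and 4 up steps in some order (8 steps total).
Choose which 4 of the 8 steps are up: C(8,4).

Final answer: C(8,4) = 70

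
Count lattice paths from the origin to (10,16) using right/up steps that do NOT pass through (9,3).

Total paths to (10,16): C(26,16) = 5311735.
Paths through (9,3): C(12,3) x C(14,13) = 3080.
Avoiding (9,3): 5311735 - 3080.

Final answer: 5308655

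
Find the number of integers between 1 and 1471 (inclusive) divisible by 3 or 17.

Multiples of 3: 490. Multiples of 17: 86. Of both (lcm=51): 28.
By inclusion-exclusion: 490 + 86 - 28.

Final answer: 548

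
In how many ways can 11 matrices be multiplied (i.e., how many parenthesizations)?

This is a standard Catalan-number count: the answer is C_n. Here n = 11 - 1 = 10.
C_n = C(2n,n)/(n+1), so C_{10} = C(20,10)/11 = 184756/11.

Final answer: C_{10} = 16796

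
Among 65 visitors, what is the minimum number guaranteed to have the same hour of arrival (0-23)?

There are 24 possible values for hour of arrival (0-23). With 65 visitors and 24 categories, by pigeonhole: ceiling(65/24).

Final answer: 3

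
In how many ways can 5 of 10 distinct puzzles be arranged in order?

P(10,5) = 10!/(10-5)! = 10!/5!.

Final answer: P(10,5) = 30240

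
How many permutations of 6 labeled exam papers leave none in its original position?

Use the recurrence D(n) = (n-1)(D(n-1) + D(n-2)) with D(0)=1, D(1)=0.
D(2) = 1 x (0 + 1) = 1
D(3) = 2 x (1 + 0) = 2
D(4) = 3 x (2 + 1) = 9
D(5) = 4 x (9 + 2) = 44
D(6) = 5 x (D(5) + D(4)) = 5 x (44 + 9)

Final answer: D(6) = 265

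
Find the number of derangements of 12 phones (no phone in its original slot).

Use the recurrence D(n) = (n-1)(D(n-1) + D(n-2)) with D(0)=1, D(1)=0.
D(2) = 1 x (0 + 1) = 1
D(3) = 2 x (1 + 0) = 2
D(4) = 3 x (2 + 1) = 9
D(5) = 4 x (9 + 2) = 44
D(6) = 5 x (44 + 9) = 265
D(7) = 6 x (265 + 44) = 1854
D(8) = 7 x (1854 + 265) = 14833
D(9) = 8 x (14833 + 1854) = 133496
D(10) = 9 x (133496 + 14833) = 1334961
D(11) = 10 x (1334961 + 133496) = 14684570
D(12) = 11 x (D(11) + D(10)) = 11 x (14684570 + 1334961)

Final answer: D(12) = 176214841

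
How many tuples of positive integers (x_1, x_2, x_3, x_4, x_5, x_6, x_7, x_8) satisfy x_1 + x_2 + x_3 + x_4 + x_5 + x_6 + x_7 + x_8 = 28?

Substitute x'_i = x_i - 1 (so x'_i >= 0). Then sum x'_i = 28 - 8 = 20.
Stars and bars: C(20+8-1, 8-1) = C(27,7).

Final answer: C(27,7) = 888030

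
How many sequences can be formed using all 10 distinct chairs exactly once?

The number of ways to arrange 10 distinct objects is 10!.

Final answer: 10! = 3628800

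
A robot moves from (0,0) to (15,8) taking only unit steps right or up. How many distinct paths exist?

Each path has 15 right steps and 8 up steps in some order (23 steps total).
Choose which 8 of the 23 steps are up: C(23,8).

Final answer: C(23,8) = 490314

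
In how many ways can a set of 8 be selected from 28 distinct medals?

C(28,8) = 28!/(8! x 20!).

Final answer: \binom{28}{8} = 3108105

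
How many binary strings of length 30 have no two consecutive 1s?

Let a(n) count valid strings. If the last bit is 0 the prefix is any valid string of length n-1; if it is 1 the string must end in 01 with a valid prefix of length n-2. So a(n) = a(n-1) + a(n-2), a(1)=2, a(2)=3.
Computing successive values: a(1)=2, a(2)=3, a(3)=5, a(4)=8, a(5)=13, a(6)=21, a(7)=34, a(8)=55, a(9)=89, a(10)=144, a(11)=233, a(12)=377, a(13)=610, a(14)=987, a(15)=1597, a(16)=2584, a(17)=4181, a(18)=6765, a(19)=10946, a(20)=17711, a(21)=28657, a(22)=46368, a(23)=75025, a(24)=121393, a(25)=196418, a(26)=317811, a(27)=514229, a(28)=832040, a(29)=1346269, a(30)=2178309.

Final answer: 2178309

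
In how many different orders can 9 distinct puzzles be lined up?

The number of ways to arrange 9 distinct objects is 9!.

Final answer: 9! = 362880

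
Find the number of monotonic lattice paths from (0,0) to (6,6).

Each path has 6 right steps and 6 up steps in some order (12 steps total).
Choose which 6 of the 12 steps are up: C(12,6).

Final answer: C(12,6) = 924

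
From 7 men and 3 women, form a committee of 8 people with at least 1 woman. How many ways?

Sum over valid woman counts:
C(3,1)C(7,7) = 3
C(3,2)C(7,6) = 21
C(3,3)C(7,5) = 21
Total: 3 + 21 + 21.

Final answer: 45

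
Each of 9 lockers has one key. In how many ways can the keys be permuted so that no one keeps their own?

Derangements satisfy D(n) = (n-1)(D(n-1) + D(n-2)), starting from D(0)=1, D(1)=0.
D(2) = 1 x (0 + 1) = 1
D(3) = 2 x (1 + 0) = 2
D(4) = 3 x (2 + 1) = 9
D(5) = 4 x (9 + 2) = 44
D(6) = 5 x (44 + 9) = 265
D(7) = 6 x (265 + 44) = 1854
D(8) = 7 x (1854 + 265) = 14833
D(9) = 8 x (D(8) + D(7)) = 8 x (14833 + 1854)

Final answer: D(9) = 133496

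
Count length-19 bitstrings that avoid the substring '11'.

Classify by the final bit: ...0 gives a(n-1) strings, ...01 gives a(n-2) strings. Thus a(n) = a(n-1) + a(n-2) with a(1)=2, a(2)=3.
Iterating the recurrence: a(1)=2, a(2)=3, a(3)=5, a(4)=8, a(5)=13, a(6)=21, a(7)=34, a(8)=55, a(9)=89, a(10)=144, a(11)=233, a(12)=377, a(13)=610, a(14)=987, a(15)=1597, a(16)=2584, a(17)=4181, a(18)=6765, a(19)=10946.

Final answer: 10946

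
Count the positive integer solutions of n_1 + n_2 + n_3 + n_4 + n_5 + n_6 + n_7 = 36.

Substitute n'_i = n_i - 1 (so n'_i >= 0). Then sum n'_i = 36 - 7 = 29.
Stars and bars: C(29+7-1, 7-1) = C(35,6).

Final answer: C(35,6) = 1623160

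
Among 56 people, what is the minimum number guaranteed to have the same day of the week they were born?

There are 7 possible values for day of the week they were born. With 56 people and 7 categories, by pigeonhole: ceiling(56/7).

Final answer: 8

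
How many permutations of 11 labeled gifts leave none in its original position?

Derangements satisfy D(n) = (n-1)(D(n-1) + D(n-2)), starting from D(0)=1, D(1)=0.
D(2) = 1 x (0 + 1) = 1
D(3) = 2 x (1 + 0) = 2
D(4) = 3 x (2 + 1) = 9
D(5) = 4 x (9 + 2) = 44
D(6) = 5 x (44 + 9) = 265
D(7) = 6 x (265 + 44) = 1854
D(8) = 7 x (1854 + 265) = 14833
D(9) = 8 x (14833 + 1854) = 133496
D(10) = 9 x (133496 + 14833) = 1334961
D(11) = 10 x (D(10) + D(9)) = 10 x (1334961 + 133496)

Final answer: D(11) = 14684570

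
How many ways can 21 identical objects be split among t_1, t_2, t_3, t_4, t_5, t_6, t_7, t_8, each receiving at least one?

Substitute t'_i = t_i - 1 (so t'_i >= 0). Then sum t'_i = 21 - 8 = 13.
Stars and bars: C(13+8-1, 8-1) = C(20,7).

Final answer: C(20,7) = 77520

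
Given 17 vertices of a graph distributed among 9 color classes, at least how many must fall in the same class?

By pigeonhole with 17 objects and 9 categories: ceiling(17/9).

Final answer: 2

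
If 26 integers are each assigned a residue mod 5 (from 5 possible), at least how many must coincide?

There are 5 possible values for residue mod 5. With 26 integers and 5 categories, by pigeonhole: ceiling(26/5).

Final answer: 6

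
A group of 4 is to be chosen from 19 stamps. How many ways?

C(19,4) = 19!/(4! x (19-4)!).

Final answer: C(19,4) = 3876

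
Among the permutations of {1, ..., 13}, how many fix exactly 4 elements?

Choose which 4 elements are fixed: C(13,4) = 715.
Derange the remaining 9 using D(j) = (j-1)(D(j-1) + D(j-2)), D(0)=1, D(1)=0: D(2)=1, D(3)=2, D(4)=9, D(5)=44, D(6)=265, D(7)=1854, D(8)=14833, D(9)=133496.
Total: 715 x 133496.

Final answer: C(13,4) D(9) = 95449640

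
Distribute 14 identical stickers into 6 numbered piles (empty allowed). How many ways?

Stars and bars: C(n+k-1, k-1) = C(19,5).

Final answer: C(19,5) = 11628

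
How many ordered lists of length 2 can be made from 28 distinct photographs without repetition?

P(28,2) = 28!/(28-2)! = 28!/26!.

Final answer: P(28,2) = 756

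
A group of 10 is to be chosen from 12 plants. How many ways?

C(12,10) = 12!/(10! x 2!).

Final answer: \binom{12}{10} = 66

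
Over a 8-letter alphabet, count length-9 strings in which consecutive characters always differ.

First character: 8 choices. Each subsequent: 7 choices (must differ from the previous one).
Total: 8 x 7^8.

Final answer: 8 x 7^{8} = 46118408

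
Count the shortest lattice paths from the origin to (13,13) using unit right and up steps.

Each path has 13 right steps and 13 up steps in some order (26 steps total).
Choose which 13 of the 26 steps are up: C(26,13).

Final answer: C(26,13) = 10400600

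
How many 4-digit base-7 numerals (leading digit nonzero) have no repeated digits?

First digit: 6 (nonzero). Second: 6 (not first). Third: 5, etc.
Total: 6 x 6 x 5 x 4.

Final answer: 720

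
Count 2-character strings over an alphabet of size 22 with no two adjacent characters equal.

First character: 22 choices. Each subsequent: 21 choices (must differ from the previous one).
Total: 22 x 21^1.

Final answer: 22 x 21^{1} = 462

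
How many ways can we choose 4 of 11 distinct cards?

C(11,4) = 11!/(4! x 7!).

Final answer: \binom{11}{4} = 330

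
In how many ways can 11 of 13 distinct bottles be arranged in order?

P(13,11) = 13!/(13-11)! = 13!/2!.

Final answer: P(13,11) = 3113510400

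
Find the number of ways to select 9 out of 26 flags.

C(26,9) = 26!/(9! x 17!).

Final answer: \binom{26}{9} = 3124550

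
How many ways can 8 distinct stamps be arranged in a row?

The number of ways to arrange 8 distinct objects is 8!.

Final answer: 8! = 40320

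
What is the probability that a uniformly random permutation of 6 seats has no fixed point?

D(n) = (n-1)(D(n-1) + D(n-2)), D(0)=1, D(1)=0.
Building up: D(2)=1, D(3)=2, D(4)=9, D(5)=44, D(6)=265.
Total arrangements: 6! = 720.
Probability = D(6)/6! = 53/144.

Final answer: D(6)/6! = 265/720 = 0.368056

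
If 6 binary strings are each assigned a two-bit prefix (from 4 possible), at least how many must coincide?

There are 4 possible values for two-bit prefix. With 6 binary strings and 4 categories, by pigeonhole: ceiling(6/4).

Final answer: 2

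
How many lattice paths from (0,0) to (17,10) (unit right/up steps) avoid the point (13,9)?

Total paths to (17,10): C(27,10) = 8436285.
Paths through (13,9): C(22,9) x C(5,1) = 2487100.
Avoiding (13,9): 8436285 - 2487100.

Final answer: 5949185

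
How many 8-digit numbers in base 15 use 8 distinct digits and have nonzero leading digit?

The leading digit has 14 choices (anything but zero); the next has 14 (anything but the first), then 13, and so on, one fewer each time.
Total: 14 x 14 x 13 x 12 x 11 x 10 x 9 x 8.

Final answer: 242161920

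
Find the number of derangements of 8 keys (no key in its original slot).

Derangements satisfy D(n) = (n-1)(D(n-1) + D(n-2)), starting from D(0)=1, D(1)=0.
D(2) = 1 x (0 + 1) = 1
D(3) = 2 x (1 + 0) = 2
D(4) = 3 x (2 + 1) = 9
D(5) = 4 x (9 + 2) = 44
D(6) = 5 x (44 + 9) = 265
D(7) = 6 x (265 + 44) = 1854
D(8) = 7 x (D(7) + D(6)) = 7 x (1854 + 265)

Final answer: D(8) = 14833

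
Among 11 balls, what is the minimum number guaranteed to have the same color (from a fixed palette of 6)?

There are 6 possible values for color (from a fixed palette of 6). With 11 balls and 6 categories, by pigeonhole: ceiling(11/6).

Final answer: 2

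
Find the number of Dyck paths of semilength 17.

Total monotonic paths to (17,17): C(34,17) = 2333606220.
By the reflection principle, paths that go above the diagonal number C(34,18) = 2203961430.
Valid Dyck paths: 2333606220 - 2203961430.
(Check: C(34,17) - C(34,18) = C(34,17)/18, the Catalan number C_{17}.)

Final answer: C_{17} = 129644790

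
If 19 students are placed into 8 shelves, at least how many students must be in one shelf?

By the pigeonhole principle: ceiling(19/8).

Final answer: 3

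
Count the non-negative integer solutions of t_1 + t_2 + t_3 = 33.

Stars and bars with 33 stars and 2 bars:
C(33+3-1, 3-1) = C(35,2).

Final answer: C(35,2) = 595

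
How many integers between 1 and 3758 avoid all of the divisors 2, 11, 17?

|div by 2|=1879, |div by 11|=341, |div by 17|=221.
|div by 2&11|=170, |div by 2&17|=110, |div by 11&17|=20, |div by all|=10.
By inclusion-exclusion, divisible by at least one: 1879+341+221-170-110-20+10 = 2151.
Not divisible by any: 3758 - 2151.

Final answer: 1607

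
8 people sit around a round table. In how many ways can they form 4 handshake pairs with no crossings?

This is a standard Catalan-number count: the answer is C_n. Here n = 8/2 = 4.
C_n = (2n)!/(n!(n+1)!), so C_{4} = 8!/(4! x 5!) = C(8,4)/5 = 70/5.

Final answer: C_{4} = 14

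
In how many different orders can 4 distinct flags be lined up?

The number of ways to arrange 4 distinct objects is 4!.

Final answer: 4! = 24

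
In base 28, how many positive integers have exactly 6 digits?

In base 28, the leading digit has 27 choices (1..27); each of the remaining 5 digits has 28 choices.
Total: 27 x 28^5.

Final answer: 464679936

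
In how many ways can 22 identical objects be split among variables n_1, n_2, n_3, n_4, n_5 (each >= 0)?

Stars and bars with 22 stars and 4 bars:
C(22+5-1, 5-1) = C(26,4).

Final answer: C(26,4) = 14950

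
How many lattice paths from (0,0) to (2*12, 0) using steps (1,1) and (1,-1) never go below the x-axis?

Total monotonic paths to (12,12): C(24,12) = 2704156.
By the reflection principle, paths that go above the diagonal number C(24,13) = 2496144.
Valid Dyck paths: 2704156 - 2496144.
(Check: C(24,12) - C(24,13) = C(24,12)/13, the Catalan number C_{12}.)

Final answer: C_{12} = 208012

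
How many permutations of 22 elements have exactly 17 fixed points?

Choose which 17 elements are fixed: C(22,17) = 26334.
Derange the remaining 5 using D(j) = (j-1)(D(j-1) + D(j-2)), D(0)=1, D(1)=0: D(2)=1, D(3)=2, D(4)=9, D(5)=44.
Total: 26334 x 44.

Final answer: C(22,17) D(5) = 1158696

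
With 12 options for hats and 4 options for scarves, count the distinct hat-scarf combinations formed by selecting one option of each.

By the multiplication principle: 12 x 4.

Final answer: 48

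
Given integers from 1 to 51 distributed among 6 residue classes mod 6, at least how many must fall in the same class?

By pigeonhole with 51 objects and 6 categories: ceiling(51/6).

Final answer: 9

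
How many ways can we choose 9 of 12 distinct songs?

C(12,9) = 12!/(9! x 3!).

Final answer: \binom{12}{9} = 220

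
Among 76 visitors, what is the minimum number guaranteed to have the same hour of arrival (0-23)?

There are 24 possible values for hour of arrival (0-23). With 76 visitors and 24 categories, by pigeonhole: ceiling(76/24).

Final answer: 4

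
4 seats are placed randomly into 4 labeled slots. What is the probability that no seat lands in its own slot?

D(n) = (n-1)(D(n-1) + D(n-2)), D(0)=1, D(1)=0.
Building up: D(2)=1, D(3)=2, D(4)=9.
Total arrangements: 4! = 24.
Probability = D(4)/4! = 3/8.

Final answer: D(4)/4! = 9/24 = 0.375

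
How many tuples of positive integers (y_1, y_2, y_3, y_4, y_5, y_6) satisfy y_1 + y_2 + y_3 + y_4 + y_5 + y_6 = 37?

Substitute y'_i = y_i - 1 (so y'_i >= 0). Then sum y'_i = 37 - 6 = 31.
Stars and bars: C(31+6-1, 6-1) = C(36,5).

Final answer: C(36,5) = 376992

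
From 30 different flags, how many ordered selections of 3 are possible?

P(30,3) = 30!/(30-3)! = 30!/27!.

Final answer: P(30,3) = 24360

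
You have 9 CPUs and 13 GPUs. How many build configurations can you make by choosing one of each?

By the multiplication principle: 9 x 13.

Final answer: 117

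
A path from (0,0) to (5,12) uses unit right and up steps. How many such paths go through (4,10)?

Paths (0,0)->(4,10): C(14,10) = 1001.
Paths (4,10)->(5,12): C(3,2) = 3.
By multiplication principle: 1001 x 3.

Final answer: 3003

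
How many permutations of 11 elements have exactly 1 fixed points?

Choose which 1 elements are fixed: C(11,1) = 11.
Derange the remaining 10 using D(j) = (j-1)(D(j-1) + D(j-2)), D(0)=1, D(1)=0: D(2)=1, D(3)=2, D(4)=9, D(5)=44, D(6)=265, D(7)=1854, D(8)=14833, D(9)=133496, D(10)=1334961.
Total: 11 x 1334961.

Final answer: C(11,1) D(10) = 14684571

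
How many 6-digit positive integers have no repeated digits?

First digit: 9 (not 0). Second: 9 (not first). Third: 8, etc.
Total: 9 x 9 x 8 x 7 x 6 x 5.

Final answer: 136080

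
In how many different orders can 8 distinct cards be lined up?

The number of ways to arrange 8 distinct objects is 8!.

Final answer: 8! = 40320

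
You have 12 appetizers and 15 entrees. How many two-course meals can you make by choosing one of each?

By the multiplication principle: 12 x 15.

Final answer: 180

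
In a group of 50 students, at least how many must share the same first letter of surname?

There are 26 possible values for first letter of surname. With 50 students and 26 categories, by pigeonhole: ceiling(50/26).

Final answer: 2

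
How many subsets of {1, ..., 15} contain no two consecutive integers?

Let a(n) count such subsets of {1, ..., n}. Either n is excluded (a(n-1) ways) or n is included, forcing n-1 out (a(n-2) ways), so a(n) = a(n-1) + a(n-2) with a(1)=2, a(2)=3.
Building up term by term: a(1)=2, a(2)=3, a(3)=5, a(4)=8, a(5)=13, a(6)=21, a(7)=34, a(8)=55, a(9)=89, a(10)=144, a(11)=233, a(12)=377, a(13)=610, a(14)=987, a(15)=1597.

Final answer: 1597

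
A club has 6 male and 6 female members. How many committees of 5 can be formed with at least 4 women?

Sum over valid woman counts:
C(6,4)C(6,1) = 90
C(6,5)C(6,0) = 6
Total: 90 + 6.

Final answer: 96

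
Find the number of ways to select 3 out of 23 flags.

C(23,3) = 23!/(3! x (23-3)!).

Final answer: C(23,3) = 1771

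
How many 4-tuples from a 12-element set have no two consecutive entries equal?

Let g(n) count such strings. g(1) = 12, and each valid string of length n-1 extends in 11 ways (any symbol but the last), so g(n) = 11 g(n-1).
Total: g(4) = 12 x 11^3.

Final answer: 12 x 11^{3} = 15972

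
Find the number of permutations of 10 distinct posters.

The number of ways to arrange 10 distinct objects is 10!.

Final answer: 10! = 3628800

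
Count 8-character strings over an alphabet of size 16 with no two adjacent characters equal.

First character: 16 choices. Each subsequent: 15 choices (must differ from the previous one).
Total: 16 x 15^7.

Final answer: 16 x 15^{7} = 2733750000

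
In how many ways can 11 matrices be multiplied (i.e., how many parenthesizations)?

The structures are counted by the Catalan number C_n. Here n = 11 - 1 = 10.
C_n = C(2n,n)/(n+1), so C_{10} = C(20,10)/11 = 184756/11.

Final answer: C_{10} = 16796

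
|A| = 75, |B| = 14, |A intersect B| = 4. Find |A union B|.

|A union B| = |A| + |B| - |A intersect B| = 75 + 14 - 4.

Final answer: 85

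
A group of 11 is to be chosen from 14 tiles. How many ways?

C(14,11) = 14!/(11! x 3!).

Final answer: \binom{14}{11} = 364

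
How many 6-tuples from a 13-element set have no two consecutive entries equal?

Let g(n) count such strings. g(1) = 13, and each valid string of length n-1 extends in 12 ways (any symbol but the last), so g(n) = 12 g(n-1).
Total: g(6) = 13 x 12^5.

Final answer: 13 x 12^{5} = 3234816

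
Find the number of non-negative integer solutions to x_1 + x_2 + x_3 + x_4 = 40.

Stars and bars with 40 stars and 3 bars:
C(40+4-1, 4-1) = C(43,3).

Final answer: C(43,3) = 12341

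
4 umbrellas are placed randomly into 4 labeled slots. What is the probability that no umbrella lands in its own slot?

D(n) = (n-1)(D(n-1) + D(n-2)), D(0)=1, D(1)=0.
Building up: D(2)=1, D(3)=2, D(4)=9.
Total arrangements: 4! = 24.
Probability = D(4)/4! = 3/8.

Final answer: D(4)/4! = 9/24 = 0.375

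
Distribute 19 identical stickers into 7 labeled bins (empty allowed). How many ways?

Stars and bars: C(n+k-1, k-1) = C(25,6).

Final answer: C(25,6) = 177100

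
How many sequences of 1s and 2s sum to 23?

Let f(n) be the number of climbs. Removing the last move (1 or 2 steps) gives f(n) = f(n-1) + f(n-2); base cases f(1)=1, f(2)=2.
Building up term by term: f(1)=1, f(2)=2, f(3)=3, f(4)=5, f(5)=8, f(6)=13, f(7)=21, f(8)=34, f(9)=55, f(10)=89, f(11)=144, f(12)=233, f(13)=377, f(14)=610, f(15)=987, f(16)=1597, f(17)=2584, f(18)=4181, f(19)=6765, f(20)=10946, f(21)=17711, f(22)=28657, f(23)=46368.

Final answer: 46368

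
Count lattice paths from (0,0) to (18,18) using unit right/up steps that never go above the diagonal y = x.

Total monotonic paths to (18,18): C(36,18) = 9075135300.
By the reflection principle, paths that go above the diagonal number C(36,19) = 8597496600.
Valid Dyck paths: 9075135300 - 8597496600.
(Check: C(36,18) - C(36,19) = C(36,18)/19, the Catalan number C_{18}.)

Final answer: C_{18} = 477638700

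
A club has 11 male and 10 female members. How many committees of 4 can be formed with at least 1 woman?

Sum over valid woman counts:
C(10,1)C(11,3) = 1650
C(10,2)C(11,2) = 2475
C(10,3)C(11,1) = 1320
C(10,4)C(11,0) = 210
Total: 1650 + 2475 + 1320 + 210.

Final answer: 5655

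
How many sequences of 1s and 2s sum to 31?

Let f(n) be the number of climbs. Removing the last move (1 or 2 steps) gives f(n) = f(n-1) + f(n-2); base cases f(1)=1, f(2)=2.
Building up term by term: f(1)=1, f(2)=2, f(3)=3, f(4)=5, f(5)=8, f(6)=13, f(7)=21, f(8)=34, f(9)=55, f(10)=89, f(11)=144, f(12)=233, f(13)=377, f(14)=610, f(15)=987, f(16)=1597, f(17)=2584, f(18)=4181, f(19)=6765, f(20)=10946, f(21)=17711, f(22)=28657, f(23)=46368, f(24)=75025, f(25)=121393, f(26)=196418, f(27)=317811, f(28)=514229, f(29)=832040, f(30)=1346269, f(31)=2178309.

Final answer: 2178309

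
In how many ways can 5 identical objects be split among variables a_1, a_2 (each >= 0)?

Stars and bars with 5 stars and 1 bars:
C(5+2-1, 2-1) = C(6,1).

Final answer: C(6,1) = 6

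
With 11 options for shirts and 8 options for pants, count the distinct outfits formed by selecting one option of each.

By the multiplication principle: 11 x 8.

Final answer: 88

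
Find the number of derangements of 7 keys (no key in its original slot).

D(n) = (n-1)(D(n-1) + D(n-2)), D(0)=1, D(1)=0.
D(2) = 1 x (0 + 1) = 1
D(3) = 2 x (1 + 0) = 2
D(4) = 3 x (2 + 1) = 9
D(5) = 4 x (9 + 2) = 44
D(6) = 5 x (44 + 9) = 265
D(7) = 6 x (D(6) + D(5)) = 6 x (265 + 44)

Final answer: D(7) = 1854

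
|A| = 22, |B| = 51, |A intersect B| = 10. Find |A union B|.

|A union B| = |A| + |B| - |A intersect B| = 22 + 51 - 10.

Final answer: 63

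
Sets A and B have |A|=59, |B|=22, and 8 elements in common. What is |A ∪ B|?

|A union B| = |A| + |B| - |A intersect B| = 59 + 22 - 8.

Final answer: 73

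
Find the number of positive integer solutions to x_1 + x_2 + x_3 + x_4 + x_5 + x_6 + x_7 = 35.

Substitute x'_i = x_i - 1 (so x'_i >= 0). Then sum x'_i = 35 - 7 = 28.
Stars and bars: C(28+7-1, 7-1) = C(34,6).

Final answer: C(34,6) = 1344904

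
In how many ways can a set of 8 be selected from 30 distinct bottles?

C(30,8) = 30!/(8! x 22!).

Final answer: \binom{30}{8} = 5852925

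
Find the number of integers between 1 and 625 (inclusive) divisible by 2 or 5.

Multiples of 2: 312. Multiples of 5: 125. Of both (lcm=10): 62.
By inclusion-exclusion: 312 + 125 - 62.

Final answer: 375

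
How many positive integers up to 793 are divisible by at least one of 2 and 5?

Multiples of 2: 396. Multiples of 5: 158. Of both (lcm=10): 79.
By inclusion-exclusion: 396 + 158 - 79.

Final answer: 475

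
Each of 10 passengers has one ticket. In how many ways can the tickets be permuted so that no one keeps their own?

D(n) = (n-1)(D(n-1) + D(n-2)), D(0)=1, D(1)=0.
D(2) = 1 x (0 + 1) = 1
D(3) = 2 x (1 + 0) = 2
D(4) = 3 x (2 + 1) = 9
D(5) = 4 x (9 + 2) = 44
D(6) = 5 x (44 + 9) = 265
D(7) = 6 x (265 + 44) = 1854
D(8) = 7 x (1854 + 265) = 14833
D(9) = 8 x (14833 + 1854) = 133496
D(10) = 9 x (D(9) + D(8)) = 9 x (133496 + 14833)

Final answer: D(10) = 1334961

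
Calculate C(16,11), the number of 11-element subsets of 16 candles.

C(16,11) = 16!/(11! x 5!).

Final answer: \binom{16}{11} = 4368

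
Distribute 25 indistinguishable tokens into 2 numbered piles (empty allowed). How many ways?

Stars and bars: C(n+k-1, k-1) = C(26,1).

Final answer: C(26,1) = 26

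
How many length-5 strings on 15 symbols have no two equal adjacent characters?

First character: 15 choices. Each subsequent: 14 choices (must differ from the previous one).
Total: 15 x 14^4.

Final answer: 15 x 14^{4} = 576240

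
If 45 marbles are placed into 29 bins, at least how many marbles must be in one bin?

By the pigeonhole principle: ceiling(45/29).

Final answer: 2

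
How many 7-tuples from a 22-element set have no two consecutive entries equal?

First character: 22 choices. Each subsequent: 21 choices (must differ from the previous one).
Total: 22 x 21^6.

Final answer: 22 x 21^{6} = 1886854662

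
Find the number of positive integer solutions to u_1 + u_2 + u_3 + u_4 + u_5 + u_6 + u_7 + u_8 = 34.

Substitute u'_i = u_i - 1 (so u'_i >= 0). Then sum u'_i = 34 - 8 = 26.
Stars and bars: C(26+8-1, 8-1) = C(33,7).

Final answer: C(33,7) = 4272048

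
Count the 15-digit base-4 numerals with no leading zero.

These are the integers in [4^14, 4^15), so the count is 4^15 - 4^14 = 3 x 4^14.

Final answer: 805306368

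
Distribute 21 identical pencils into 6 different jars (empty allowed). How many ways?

Stars and bars: C(n+k-1, k-1) = C(26,5).

Final answer: C(26,5) = 65780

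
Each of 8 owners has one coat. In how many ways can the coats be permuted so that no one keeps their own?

Derangements satisfy D(n) = (n-1)(D(n-1) + D(n-2)), starting from D(0)=1, D(1)=0.
D(2) = 1 x (0 + 1) = 1
D(3) = 2 x (1 + 0) = 2
D(4) = 3 x (2 + 1) = 9
D(5) = 4 x (9 + 2) = 44
D(6) = 5 x (44 + 9) = 265
D(7) = 6 x (265 + 44) = 1854
D(8) = 7 x (D(7) + D(6)) = 7 x (1854 + 265)

Final answer: D(8) = 14833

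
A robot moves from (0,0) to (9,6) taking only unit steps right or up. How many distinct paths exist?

Each path has 9 right steps and 6 up steps in some order (15 steps total).
Choose which 6 of the 15 steps are up: C(15,6).

Final answer: C(15,6) = 5005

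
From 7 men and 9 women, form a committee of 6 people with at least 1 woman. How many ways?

Sum over valid woman counts:
C(9,1)C(7,5) = 189
C(9,2)C(7,4) = 1260
C(9,3)C(7,3) = 2940
C(9,4)C(7,2) = 2646
C(9,5)C(7,1) = 882
C(9,6)C(7,0) = 84
Total: 189 + 1260 + 2940 + 2646 + 882 + 84.

Final answer: 8001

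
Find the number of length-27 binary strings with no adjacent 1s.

Let a(n) count valid strings. If the last bit is 0 the prefix is any valid string of length n-1; if it is 1 the string must end in 01 with a valid prefix of length n-2. So a(n) = a(n-1) + a(n-2), a(1)=2, a(2)=3.
Building up term by term: a(1)=2, a(2)=3, a(3)=5, a(4)=8, a(5)=13, a(6)=21, a(7)=34, a(8)=55, a(9)=89, a(10)=144, a(11)=233, a(12)=377, a(13)=610, a(14)=987, a(15)=1597, a(16)=2584, a(17)=4181, a(18)=6765, a(19)=10946, a(20)=17711, a(21)=28657, a(22)=46368, a(23)=75025, a(24)=121393, a(25)=196418, a(26)=317811, a(27)=514229.

Final answer: 514229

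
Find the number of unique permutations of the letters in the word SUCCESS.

Letters (C:2, E:1, S:3, U:1). Total letters: 7.
Permutations = 7!/(3! x 2!).

Final answer: 420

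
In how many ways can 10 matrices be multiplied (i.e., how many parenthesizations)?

This is counted by the nth Catalan number C_n. Here n = 10 - 1 = 9.
C_n = C(2n,n)/(n+1), so C_{9} = C(18,9)/10 = 48620/10.

Final answer: C_{9} = 4862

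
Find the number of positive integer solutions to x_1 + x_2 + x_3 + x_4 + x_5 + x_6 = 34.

Substitute x'_i = x_i - 1 (so x'_i >= 0). Then sum x'_i = 34 - 6 = 28.
Stars and bars: C(28+6-1, 6-1) = C(33,5).

Final answer: C(33,5) = 237336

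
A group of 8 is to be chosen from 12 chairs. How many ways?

C(12,8) = 12!/(8! x 4!).

Final answer: \binom{12}{8} = 495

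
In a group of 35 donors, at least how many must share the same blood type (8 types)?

There are 8 possible values for blood type (8 types). With 35 donors and 8 categories, by pigeonhole: ceiling(35/8).

Final answer: 5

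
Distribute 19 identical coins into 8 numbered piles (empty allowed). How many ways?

Stars and bars: C(n+k-1, k-1) = C(26,7).

Final answer: C(26,7) = 657800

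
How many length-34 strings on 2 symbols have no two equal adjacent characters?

Let g(n) count such strings. g(1) = 2, and each valid string of length n-1 extends in 1 ways (any symbol but the last), so g(n) = 1 g(n-1).
Total: g(34) = 2 x 1^33.

Final answer: 2 x 1^{33} = 2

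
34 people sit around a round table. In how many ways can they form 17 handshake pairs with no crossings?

The structures are counted by the Catalan number C_n. Here n = 34/2 = 17.
C_n = C(2n,n) - C(2n,n+1), so C_{17} = C(34,17) - C(34,18) = 2333606220 - 2203961430.

Final answer: C_{17} = 129644790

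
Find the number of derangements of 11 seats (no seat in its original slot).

D(n) = (n-1)(D(n-1) + D(n-2)), D(0)=1, D(1)=0.
D(2) = 1 x (0 + 1) = 1
D(3) = 2 x (1 + 0) = 2
D(4) = 3 x (2 + 1) = 9
D(5) = 4 x (9 + 2) = 44
D(6) = 5 x (44 + 9) = 265
D(7) = 6 x (265 + 44) = 1854
D(8) = 7 x (1854 + 265) = 14833
D(9) = 8 x (14833 + 1854) = 133496
D(10) = 9 x (133496 + 14833) = 1334961
D(11) = 10 x (D(10) + D(9)) = 10 x (1334961 + 133496)

Final answer: D(11) = 14684570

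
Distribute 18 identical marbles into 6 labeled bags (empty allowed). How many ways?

Stars and bars: C(n+k-1, k-1) = C(23,5).

Final answer: C(23,5) = 33649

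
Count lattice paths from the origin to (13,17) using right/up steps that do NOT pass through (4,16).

Total paths to (13,17): C(30,17) = 119759850.
Paths through (4,16): C(20,16) x C(10,1) = 48450.
Avoiding (4,16): 119759850 - 48450.

Final answer: 119711400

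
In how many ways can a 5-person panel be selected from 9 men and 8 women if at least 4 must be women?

Sum over valid woman counts:
C(8,4)C(9,1) = 630
C(8,5)C(9,0) = 56
Total: 630 + 56.

Final answer: 686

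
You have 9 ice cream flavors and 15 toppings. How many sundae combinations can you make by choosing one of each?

By the multiplication principle: 9 x 15.

Final answer: 135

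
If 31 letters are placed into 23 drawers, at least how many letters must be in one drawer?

By the pigeonhole principle: ceiling(31/23).

Final answer: 2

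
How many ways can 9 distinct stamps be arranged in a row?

The number of ways to arrange 9 distinct objects is 9!.

Final answer: 9! = 362880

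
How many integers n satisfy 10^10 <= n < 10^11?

The leading digit cannot be 0 (9 options); the other 10 digits can be anything (10 options each).
Total: 9 x 10^10.

Final answer: 90000000000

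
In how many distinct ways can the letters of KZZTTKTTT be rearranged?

Letters (K:2, T:5, Z:2). Total letters: 9.
Permutations = 9!/(5! x 2! x 2!).

Final answer: 756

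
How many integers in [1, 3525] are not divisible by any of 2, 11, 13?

|div by 2|=1762, |div by 11|=320, |div by 13|=271.
|div by 2&11|=160, |div by 2&13|=135, |div by 11&13|=24, |div by all|=12.
By inclusion-exclusion, divisible by at least one: 1762+320+271-160-135-24+12 = 2046.
Not divisible by any: 3525 - 2046.

Final answer: 1479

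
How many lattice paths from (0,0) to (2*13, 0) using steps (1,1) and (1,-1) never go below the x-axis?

Total monotonic paths to (13,13): C(26,13) = 10400600.
Reflecting each bad path at its first crossing gives a bijection with paths to (12,14): C(26,14) = 9657700.
Valid Dyck paths: 10400600 - 9657700.
(This is the Catalan number C_{13}.)

Final answer: C_{13} = 742900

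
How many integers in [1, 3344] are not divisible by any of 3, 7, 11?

|div by 3|=1114, |div by 7|=477, |div by 11|=304.
|div by 3&7|=159, |div by 3&11|=101, |div by 7&11|=43, |div by all|=14.
By inclusion-exclusion, divisible by at least one: 1114+477+304-159-101-43+14 = 1606.
Not divisible by any: 3344 - 1606.

Final answer: 1738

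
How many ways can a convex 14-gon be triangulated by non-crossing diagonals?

This is a standard Catalan-number count: the answer is C_n. Here n = 14 - 2 = 12.
C_n = (2n)!/(n!(n+1)!), so C_{12} = 24!/(12! x 13!) = C(24,12)/13 = 2704156/13.

Final answer: C_{12} = 208012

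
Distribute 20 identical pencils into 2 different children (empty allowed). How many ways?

Stars and bars: C(n+k-1, k-1) = C(21,1).

Final answer: C(21,1) = 21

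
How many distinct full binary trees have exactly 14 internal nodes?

This is a standard Catalan-number count: the answer is C_n. Here n = 14.
Using C_0 = 1 and C_(k+1) = C_k x 2(2k+1)/(k+2), build up term by term: C_1=1, C_2=2, C_3=5, C_4=14, C_5=42, C_6=132, C_7=429, C_8=1430, C_9=4862, C_10=16796, C_11=58786, C_12=208012, C_13=742900, C_14=2674440.

Final answer: C_{14} = 2674440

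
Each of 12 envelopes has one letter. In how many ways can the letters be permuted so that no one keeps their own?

Derangements satisfy D(n) = (n-1)(D(n-1) + D(n-2)), starting from D(0)=1, D(1)=0.
D(2) = 1 x (0 + 1) = 1
D(3) = 2 x (1 + 0) = 2
D(4) = 3 x (2 + 1) = 9
D(5) = 4 x (9 + 2) = 44
D(6) = 5 x (44 + 9) = 265
D(7) = 6 x (265 + 44) = 1854
D(8) = 7 x (1854 + 265) = 14833
D(9) = 8 x (14833 + 1854) = 133496
D(10) = 9 x (133496 + 14833) = 1334961
D(11) = 10 x (1334961 + 133496) = 14684570
D(12) = 11 x (D(11) + D(10)) = 11 x (14684570 + 1334961)

Final answer: D(12) = 176214841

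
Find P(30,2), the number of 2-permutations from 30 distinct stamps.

P(30,2) = 30!/(30-2)! = 30!/28!.

Final answer: P(30,2) = 870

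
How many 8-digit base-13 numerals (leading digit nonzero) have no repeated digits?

The leading digit has 12 choices (anything but zero); the next has 12 (anything but the first), then 11, and so on, one fewer each time.
Total: 12 x 12 x 11 x 10 x 9 x 8 x 7 x 6.

Final answer: 47900160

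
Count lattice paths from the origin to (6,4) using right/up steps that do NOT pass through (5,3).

Total paths to (6,4): C(10,4) = 210.
Paths through (5,3): C(8,3) x C(2,1) = 112.
Avoiding (5,3): 210 - 112.

Final answer: 98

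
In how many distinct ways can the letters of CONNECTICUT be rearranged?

Letters (C:3, E:1, I:1, N:2, O:1, T:2, U:1). Total letters: 11.
Permutations = 11!/(3! x 2! x 2!).

Final answer: 1663200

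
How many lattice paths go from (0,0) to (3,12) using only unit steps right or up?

Each path has 3 right steps and 12 up steps in some order (15 steps total).
Choose which 12 of the 15 steps are up: C(15,12).

Final answer: C(15,12) = 455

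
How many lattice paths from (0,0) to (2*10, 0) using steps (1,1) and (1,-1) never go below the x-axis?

Total monotonic paths to (10,10): C(20,10) = 184756.
Reflecting each bad path at its first crossing gives a bijection with paths to (9,11): C(20,11) = 167960.
Valid Dyck paths: 184756 - 167960.
(These counts are the Catalan numbers.)

Final answer: C_{10} = 16796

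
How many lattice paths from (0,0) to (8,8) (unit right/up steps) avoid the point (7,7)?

Total paths to (8,8): C(16,8) = 12870.
Paths through (7,7): C(14,7) x C(2,1) = 6864.
Avoiding (7,7): 12870 - 6864.

Final answer: 6006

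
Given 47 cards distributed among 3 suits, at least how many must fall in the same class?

By pigeonhole with 47 objects and 3 categories: ceiling(47/3).

Final answer: 16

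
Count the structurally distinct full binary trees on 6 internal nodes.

This is a standard Catalan-number count: the answer is C_n. Here n = 6.
C_n = C(2n,n) - C(2n,n+1), so C_{6} = C(12,6) - C(12,7) = 924 - 792.

Final answer: C_{6} = 132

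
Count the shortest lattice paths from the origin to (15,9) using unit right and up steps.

Each path has 15 right steps and 9 up steps in some order (24 steps total).
Choose which 9 of the 24 steps are up: C(24,9).

Final answer: C(24,9) = 1307504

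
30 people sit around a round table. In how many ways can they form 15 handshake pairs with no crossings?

This is counted by the nth Catalan number C_n. Here n = 30/2 = 15.
Using C_0 = 1 and C_(k+1) = C_k x 2(2k+1)/(k+2), build up term by term: C_1=1, C_2=2, C_3=5, C_4=14, C_5=42, C_6=132, C_7=429, C_8=1430, C_9=4862, C_10=16796, C_11=58786, C_12=208012, C_13=742900, C_14=2674440, C_15=9694845.

Final answer: C_{15} = 9694845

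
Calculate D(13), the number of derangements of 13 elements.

Derangements satisfy D(n) = (n-1)(D(n-1) + D(n-2)), starting from D(0)=1, D(1)=0.
Building up: D(2)=1, D(3)=2, D(4)=9, D(5)=44, D(6)=265, D(7)=1854, D(8)=14833, D(9)=133496, D(10)=1334961, D(11)=14684570, D(12)=176214841.
D(13) = 12 x (D(12) + D(11)) = 12 x (176214841 + 14684570).

Final answer: D(13) = 2290792932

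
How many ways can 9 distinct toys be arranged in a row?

The number of ways to arrange 9 distinct objects is 9!.

Final answer: 9! = 362880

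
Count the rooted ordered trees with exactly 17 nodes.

This is counted by the nth Catalan number C_n. Here n = 17 - 1 = 16.
C_n = (2n)!/(n!(n+1)!), so C_{16} = 32!/(16! x 17!) = C(32,16)/17 = 601080390/17.

Final answer: C_{16} = 35357670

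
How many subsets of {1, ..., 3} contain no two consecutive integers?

Let a(n) count such subsets of {1, ..., n}. Either n is excluded (a(n-1) ways) or n is included, forcing n-1 out (a(n-2) ways), so a(n) = a(n-1) + a(n-2) with a(1)=2, a(2)=3.
Iterating the recurrence: a(1)=2, a(2)=3, a(3)=5.

Final answer: 5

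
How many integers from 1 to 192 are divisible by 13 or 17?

Multiples of 13: 14. Multiples of 17: 11. Of both (lcm=221): 0.
By inclusion-exclusion: 14 + 11 - 0.

Final answer: 25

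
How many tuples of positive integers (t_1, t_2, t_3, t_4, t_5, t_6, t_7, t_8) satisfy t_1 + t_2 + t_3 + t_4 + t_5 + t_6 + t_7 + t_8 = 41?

Substitute t'_i = t_i - 1 (so t'_i >= 0). Then sum t'_i = 41 - 8 = 33.
Stars and bars: C(33+8-1, 8-1) = C(40,7).

Final answer: C(40,7) = 18643560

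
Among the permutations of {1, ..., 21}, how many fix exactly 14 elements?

Choose which 14 elements are fixed: C(21,14) = 116280.
Derange the remaining 7 using D(j) = (j-1)(D(j-1) + D(j-2)), D(0)=1, D(1)=0: D(2)=1, D(3)=2, D(4)=9, D(5)=44, D(6)=265, D(7)=1854.
Total: 116280 x 1854.

Final answer: C(21,14) D(7) = 215583120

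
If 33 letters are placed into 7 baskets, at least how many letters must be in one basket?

By the pigeonhole principle: ceiling(33/7).

Final answer: 5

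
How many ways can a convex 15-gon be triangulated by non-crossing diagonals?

This is a standard Catalan-number count: the answer is C_n. Here n = 15 - 2 = 13.
Using C_0 = 1 and C_(k+1) = C_k x 2(2k+1)/(k+2), build up term by term: C_1=1, C_2=2, C_3=5, C_4=14, C_5=42, C_6=132, C_7=429, C_8=1430, C_9=4862, C_10=16796, C_11=58786, C_12=208012, C_13=742900.

Final answer: C_{13} = 742900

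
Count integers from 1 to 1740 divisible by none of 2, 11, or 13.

|div by 2|=870, |div by 11|=158, |div by 13|=133.
|div by 2&11|=79, |div by 2&13|=66, |div by 11&13|=12, |div by all|=6.
By inclusion-exclusion, divisible by at least one: 870+158+133-79-66-12+6 = 1010.
Not divisible by any: 1740 - 1010.

Final answer: 730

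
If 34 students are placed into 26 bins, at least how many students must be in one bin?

By the pigeonhole principle: ceiling(34/26).

Final answer: 2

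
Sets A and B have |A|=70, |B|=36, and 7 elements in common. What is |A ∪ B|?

|A union B| = |A| + |B| - |A intersect B| = 70 + 36 - 7.

Final answer: 99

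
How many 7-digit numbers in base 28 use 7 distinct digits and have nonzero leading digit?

First digit: 27 (nonzero). Second: 27 (not first). Third: 26, etc.
Total: 27 x 27 x 26 x 25 x 24 x 23 x 22.

Final answer: 5754434400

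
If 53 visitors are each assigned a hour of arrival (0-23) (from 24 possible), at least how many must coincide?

There are 24 possible values for hour of arrival (0-23). With 53 visitors and 24 categories, by pigeonhole: ceiling(53/24).

Final answer: 3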